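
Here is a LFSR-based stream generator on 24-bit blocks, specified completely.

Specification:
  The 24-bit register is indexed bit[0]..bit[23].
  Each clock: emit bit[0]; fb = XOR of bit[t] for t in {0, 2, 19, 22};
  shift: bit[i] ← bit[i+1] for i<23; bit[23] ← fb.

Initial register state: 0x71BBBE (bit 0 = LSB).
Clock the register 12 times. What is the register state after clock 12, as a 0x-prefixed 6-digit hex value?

reg_0 = 0x71BBBE
clock 1: out=0, reg = 0x38DDDF
clock 2: out=1, reg = 0x9C6EEF
clock 3: out=1, reg = 0xCE3777
clock 4: out=1, reg = 0x671BBB
clock 5: out=1, reg = 0x338DDD
clock 6: out=1, reg = 0x19C6EE
clock 7: out=0, reg = 0x0CE377
clock 8: out=1, reg = 0x8671BB
clock 9: out=1, reg = 0xC338DD
clock 10: out=1, reg = 0xE19C6E
clock 11: out=0, reg = 0x70CE37
clock 12: out=1, reg = 0xB8671B

0xB8671B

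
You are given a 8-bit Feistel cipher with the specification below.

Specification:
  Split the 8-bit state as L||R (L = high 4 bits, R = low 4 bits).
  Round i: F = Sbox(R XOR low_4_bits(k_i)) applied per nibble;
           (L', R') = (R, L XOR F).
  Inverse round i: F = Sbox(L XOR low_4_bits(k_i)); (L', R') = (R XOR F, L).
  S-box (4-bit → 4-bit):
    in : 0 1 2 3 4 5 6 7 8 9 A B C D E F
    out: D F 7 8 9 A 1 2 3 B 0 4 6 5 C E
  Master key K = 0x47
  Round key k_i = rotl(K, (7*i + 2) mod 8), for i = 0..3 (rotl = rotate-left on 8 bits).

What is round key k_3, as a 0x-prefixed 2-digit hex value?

K = 0x47
k_0 = rotl(K, (7*0+2) mod 8) = rotl(K, 2) = 0x1D
k_1 = rotl(K, (7*1+2) mod 8) = rotl(K, 1) = 0x8E
k_2 = rotl(K, (7*2+2) mod 8) = rotl(K, 0) = 0x47
k_3 = rotl(K, (7*3+2) mod 8) = rotl(K, 7) = 0xA3

0xA3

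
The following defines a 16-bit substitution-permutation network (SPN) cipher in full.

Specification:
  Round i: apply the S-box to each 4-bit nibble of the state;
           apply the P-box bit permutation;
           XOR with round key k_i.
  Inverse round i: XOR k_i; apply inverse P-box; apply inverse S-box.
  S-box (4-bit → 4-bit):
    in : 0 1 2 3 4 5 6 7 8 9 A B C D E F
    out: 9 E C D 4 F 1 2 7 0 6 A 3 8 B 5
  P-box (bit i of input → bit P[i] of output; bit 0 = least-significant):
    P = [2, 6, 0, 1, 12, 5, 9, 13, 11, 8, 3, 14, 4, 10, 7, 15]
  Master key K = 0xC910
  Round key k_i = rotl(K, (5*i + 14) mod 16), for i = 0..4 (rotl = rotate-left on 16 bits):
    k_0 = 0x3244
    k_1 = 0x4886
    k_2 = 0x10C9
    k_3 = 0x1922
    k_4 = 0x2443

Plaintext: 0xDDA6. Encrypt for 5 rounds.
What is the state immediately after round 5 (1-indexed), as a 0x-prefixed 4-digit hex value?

0x4CA3

s_0 = plaintext = 0xDDA6
s_1 = Round(s_0, k_0) = 0xF060
s_2 = Round(s_1, k_1) = 0x1010
s_3 = Round(s_2, k_2) = 0xFE6F
s_4 = Round(s_3, k_3) = 0x40B7
s_5 = Round(s_4, k_4) = 0x4CA3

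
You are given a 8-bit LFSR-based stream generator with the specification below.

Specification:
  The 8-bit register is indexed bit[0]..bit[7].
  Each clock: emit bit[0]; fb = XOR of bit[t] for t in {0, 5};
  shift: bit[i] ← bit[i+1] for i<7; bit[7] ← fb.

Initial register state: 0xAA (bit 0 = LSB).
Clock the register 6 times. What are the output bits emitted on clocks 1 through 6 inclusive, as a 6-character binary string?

reg_0 = 0xAA
clock 1: out=0, reg = 0xD5
clock 2: out=1, reg = 0xEA
clock 3: out=0, reg = 0xF5
clock 4: out=1, reg = 0x7A
clock 5: out=0, reg = 0xBD
clock 6: out=1, reg = 0x5E

010101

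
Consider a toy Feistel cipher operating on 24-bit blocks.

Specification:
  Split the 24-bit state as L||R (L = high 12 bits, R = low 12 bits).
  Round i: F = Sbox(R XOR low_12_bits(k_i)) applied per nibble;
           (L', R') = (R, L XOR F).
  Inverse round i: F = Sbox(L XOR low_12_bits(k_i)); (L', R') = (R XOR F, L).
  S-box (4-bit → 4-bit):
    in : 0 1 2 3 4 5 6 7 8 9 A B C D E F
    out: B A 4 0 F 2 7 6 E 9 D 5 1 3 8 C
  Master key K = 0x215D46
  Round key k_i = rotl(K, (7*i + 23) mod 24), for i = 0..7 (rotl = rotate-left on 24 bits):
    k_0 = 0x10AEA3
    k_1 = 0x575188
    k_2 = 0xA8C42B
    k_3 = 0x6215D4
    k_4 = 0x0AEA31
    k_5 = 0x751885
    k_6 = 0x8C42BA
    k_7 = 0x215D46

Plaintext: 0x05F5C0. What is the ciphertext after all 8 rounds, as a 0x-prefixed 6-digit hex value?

s_0 = plaintext = 0x05F5C0
s_1 = Round(s_0, k_0) = 0x5C052F
s_2 = Round(s_1, k_1) = 0x52FA16
s_3 = Round(s_2, k_2) = 0xA16D2C
s_4 = Round(s_3, k_3) = 0xD2C4D8
s_5 = Round(s_4, k_4) = 0x4D85A5
s_6 = Round(s_5, k_5) = 0x5A5793
s_7 = Round(s_6, k_6) = 0x7937EC
s_8 = Round(s_7, k_7) = 0x7ECA4E

0x7ECA4E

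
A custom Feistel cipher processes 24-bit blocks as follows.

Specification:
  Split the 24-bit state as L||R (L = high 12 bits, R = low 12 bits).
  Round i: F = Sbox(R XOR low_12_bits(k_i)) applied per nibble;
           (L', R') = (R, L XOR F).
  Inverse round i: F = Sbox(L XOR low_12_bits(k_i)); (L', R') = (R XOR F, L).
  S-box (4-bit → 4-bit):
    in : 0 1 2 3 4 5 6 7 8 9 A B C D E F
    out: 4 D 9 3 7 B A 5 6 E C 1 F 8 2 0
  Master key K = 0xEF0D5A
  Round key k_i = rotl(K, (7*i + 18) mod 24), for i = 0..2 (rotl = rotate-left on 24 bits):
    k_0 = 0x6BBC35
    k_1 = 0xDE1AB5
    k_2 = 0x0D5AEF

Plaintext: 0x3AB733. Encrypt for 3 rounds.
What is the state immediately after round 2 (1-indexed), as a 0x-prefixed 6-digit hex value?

s_0 = plaintext = 0x3AB733
s_1 = Round(s_0, k_0) = 0x7332E1
s_2 = Round(s_1, k_1) = 0x2E1184
s_3 = Round(s_2, k_2) = 0x184340

0x2E1184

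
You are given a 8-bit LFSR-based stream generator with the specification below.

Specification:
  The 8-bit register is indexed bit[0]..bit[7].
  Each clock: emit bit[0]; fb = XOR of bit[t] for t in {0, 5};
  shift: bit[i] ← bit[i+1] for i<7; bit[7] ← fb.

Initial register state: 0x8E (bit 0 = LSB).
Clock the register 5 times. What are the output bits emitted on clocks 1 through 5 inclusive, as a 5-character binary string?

reg_0 = 0x8E
clock 1: out=0, reg = 0x47
clock 2: out=1, reg = 0xA3
clock 3: out=1, reg = 0x51
clock 4: out=1, reg = 0xA8
clock 5: out=0, reg = 0xD4

01110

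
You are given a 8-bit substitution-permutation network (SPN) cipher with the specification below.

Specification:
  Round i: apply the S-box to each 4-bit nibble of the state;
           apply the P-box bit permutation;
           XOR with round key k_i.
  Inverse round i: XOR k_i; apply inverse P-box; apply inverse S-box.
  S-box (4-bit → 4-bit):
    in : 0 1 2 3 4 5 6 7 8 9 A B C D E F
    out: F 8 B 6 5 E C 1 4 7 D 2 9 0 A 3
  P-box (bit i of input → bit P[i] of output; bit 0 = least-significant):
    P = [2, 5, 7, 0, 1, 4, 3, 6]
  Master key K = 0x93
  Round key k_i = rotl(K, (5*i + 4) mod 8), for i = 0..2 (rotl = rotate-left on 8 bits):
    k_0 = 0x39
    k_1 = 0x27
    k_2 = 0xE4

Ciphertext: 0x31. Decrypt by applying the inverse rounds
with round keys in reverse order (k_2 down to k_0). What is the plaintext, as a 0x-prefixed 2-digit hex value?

s_0 = ciphertext = 0x31
s_1 = InvRound(s_0, k_2) = 0xEA
s_2 = InvRound(s_1, k_1) = 0x6A
s_3 = InvRound(s_2, k_0) = 0x21

0x21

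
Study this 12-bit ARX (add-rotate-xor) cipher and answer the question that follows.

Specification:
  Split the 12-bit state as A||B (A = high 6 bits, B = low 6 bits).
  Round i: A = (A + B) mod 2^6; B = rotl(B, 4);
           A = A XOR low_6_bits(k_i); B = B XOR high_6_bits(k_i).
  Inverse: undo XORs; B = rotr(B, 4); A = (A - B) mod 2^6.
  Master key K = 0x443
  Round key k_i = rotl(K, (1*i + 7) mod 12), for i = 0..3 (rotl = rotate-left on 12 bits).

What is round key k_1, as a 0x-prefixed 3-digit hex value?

K = 0x443
k_0 = rotl(K, (1*0+7) mod 12) = rotl(K, 7) = 0x1A2
k_1 = rotl(K, (1*1+7) mod 12) = rotl(K, 8) = 0x344

0x344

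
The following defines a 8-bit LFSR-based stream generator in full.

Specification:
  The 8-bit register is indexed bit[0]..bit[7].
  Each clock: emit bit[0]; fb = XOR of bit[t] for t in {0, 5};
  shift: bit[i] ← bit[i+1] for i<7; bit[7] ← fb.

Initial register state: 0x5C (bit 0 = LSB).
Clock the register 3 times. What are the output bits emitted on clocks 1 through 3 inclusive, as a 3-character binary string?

001

reg_0 = 0x5C
clock 1: out=0, reg = 0x2E
clock 2: out=0, reg = 0x97
clock 3: out=1, reg = 0xCB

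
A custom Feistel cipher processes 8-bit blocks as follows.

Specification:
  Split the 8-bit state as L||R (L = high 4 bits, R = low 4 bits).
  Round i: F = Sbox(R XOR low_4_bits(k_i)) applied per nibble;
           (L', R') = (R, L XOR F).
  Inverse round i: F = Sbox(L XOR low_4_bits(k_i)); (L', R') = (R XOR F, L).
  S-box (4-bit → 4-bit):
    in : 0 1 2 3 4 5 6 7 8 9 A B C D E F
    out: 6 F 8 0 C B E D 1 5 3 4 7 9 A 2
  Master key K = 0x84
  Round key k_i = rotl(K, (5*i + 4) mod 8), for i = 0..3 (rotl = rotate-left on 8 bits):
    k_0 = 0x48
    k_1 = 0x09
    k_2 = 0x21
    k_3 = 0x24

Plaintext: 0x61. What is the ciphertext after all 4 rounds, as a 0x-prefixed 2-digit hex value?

s_0 = plaintext = 0x61
s_1 = Round(s_0, k_0) = 0x13
s_2 = Round(s_1, k_1) = 0x32
s_3 = Round(s_2, k_2) = 0x23
s_4 = Round(s_3, k_3) = 0x3F

0x3F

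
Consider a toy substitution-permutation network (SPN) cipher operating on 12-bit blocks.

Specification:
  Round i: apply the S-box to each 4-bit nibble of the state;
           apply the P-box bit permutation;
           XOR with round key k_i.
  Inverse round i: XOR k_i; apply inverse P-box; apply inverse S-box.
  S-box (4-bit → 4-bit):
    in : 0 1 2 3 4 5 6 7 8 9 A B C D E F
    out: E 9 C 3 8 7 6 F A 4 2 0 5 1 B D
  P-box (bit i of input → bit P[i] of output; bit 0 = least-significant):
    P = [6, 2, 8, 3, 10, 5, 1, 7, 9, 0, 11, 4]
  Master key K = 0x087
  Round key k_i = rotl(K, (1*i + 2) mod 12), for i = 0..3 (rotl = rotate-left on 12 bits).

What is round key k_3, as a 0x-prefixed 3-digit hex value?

0x0E1

K = 0x087
k_0 = rotl(K, (1*0+2) mod 12) = rotl(K, 2) = 0x21C
k_1 = rotl(K, (1*1+2) mod 12) = rotl(K, 3) = 0x438
k_2 = rotl(K, (1*2+2) mod 12) = rotl(K, 4) = 0x870
k_3 = rotl(K, (1*3+2) mod 12) = rotl(K, 5) = 0x0E1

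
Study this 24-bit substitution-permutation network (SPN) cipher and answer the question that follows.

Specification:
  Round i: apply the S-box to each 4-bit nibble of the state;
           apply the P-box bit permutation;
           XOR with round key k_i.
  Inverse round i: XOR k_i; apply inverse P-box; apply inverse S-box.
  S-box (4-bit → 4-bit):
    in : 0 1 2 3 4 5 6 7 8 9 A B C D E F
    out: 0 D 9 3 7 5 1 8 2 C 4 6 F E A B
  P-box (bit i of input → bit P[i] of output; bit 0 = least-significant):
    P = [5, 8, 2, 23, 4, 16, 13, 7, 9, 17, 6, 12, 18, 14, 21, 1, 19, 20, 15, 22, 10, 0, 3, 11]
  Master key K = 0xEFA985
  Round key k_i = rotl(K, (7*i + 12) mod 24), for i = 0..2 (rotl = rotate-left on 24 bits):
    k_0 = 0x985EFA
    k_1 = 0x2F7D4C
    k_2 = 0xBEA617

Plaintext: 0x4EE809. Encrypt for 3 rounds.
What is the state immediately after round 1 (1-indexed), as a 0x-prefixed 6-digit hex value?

s_0 = plaintext = 0x4EE809
s_1 = Round(s_0, k_0) = 0x4A1AF5
s_2 = Round(s_1, k_1) = 0x0AF9B3
s_3 = Round(s_2, k_2) = 0xBB5775

0x4A1AF5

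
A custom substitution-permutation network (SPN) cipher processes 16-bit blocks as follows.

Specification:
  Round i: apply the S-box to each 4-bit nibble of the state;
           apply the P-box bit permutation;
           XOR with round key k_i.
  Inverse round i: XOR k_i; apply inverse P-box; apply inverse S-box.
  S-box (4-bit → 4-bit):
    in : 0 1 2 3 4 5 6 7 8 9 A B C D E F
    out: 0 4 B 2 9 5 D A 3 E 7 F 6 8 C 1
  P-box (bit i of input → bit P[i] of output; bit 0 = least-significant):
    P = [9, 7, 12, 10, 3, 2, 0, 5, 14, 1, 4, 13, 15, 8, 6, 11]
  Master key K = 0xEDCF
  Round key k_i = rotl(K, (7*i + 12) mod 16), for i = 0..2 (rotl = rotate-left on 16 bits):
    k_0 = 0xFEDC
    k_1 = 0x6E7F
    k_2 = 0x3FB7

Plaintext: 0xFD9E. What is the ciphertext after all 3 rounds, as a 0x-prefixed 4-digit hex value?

0xC4D4

s_0 = plaintext = 0xFD9E
s_1 = Round(s_0, k_0) = 0x4AF9
s_2 = Round(s_1, k_1) = 0xB2E5
s_3 = Round(s_2, k_2) = 0xC4D4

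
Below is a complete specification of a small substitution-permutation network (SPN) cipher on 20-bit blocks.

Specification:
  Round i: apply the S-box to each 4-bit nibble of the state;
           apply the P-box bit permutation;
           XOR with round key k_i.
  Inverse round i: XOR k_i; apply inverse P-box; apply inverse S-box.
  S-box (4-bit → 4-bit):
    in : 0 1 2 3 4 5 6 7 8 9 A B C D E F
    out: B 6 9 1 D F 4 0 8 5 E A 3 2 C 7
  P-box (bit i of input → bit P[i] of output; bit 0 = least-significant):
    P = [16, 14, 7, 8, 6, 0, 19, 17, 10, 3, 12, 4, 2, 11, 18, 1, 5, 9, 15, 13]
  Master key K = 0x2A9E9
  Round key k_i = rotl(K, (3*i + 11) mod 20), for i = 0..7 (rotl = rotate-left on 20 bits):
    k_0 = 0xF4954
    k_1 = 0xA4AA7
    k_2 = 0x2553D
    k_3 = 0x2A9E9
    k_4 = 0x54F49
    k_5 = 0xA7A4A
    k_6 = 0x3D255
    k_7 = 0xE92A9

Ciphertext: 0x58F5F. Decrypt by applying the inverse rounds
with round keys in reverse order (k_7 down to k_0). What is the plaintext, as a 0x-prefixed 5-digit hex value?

0x9CAC1

s_0 = ciphertext = 0x58F5F
s_1 = InvRound(s_0, k_7) = 0x30444
s_2 = InvRound(s_1, k_6) = 0x174DD
s_3 = InvRound(s_2, k_5) = 0xD02A9
s_4 = InvRound(s_3, k_4) = 0x3D39A
s_5 = InvRound(s_4, k_3) = 0x0BECC
s_6 = InvRound(s_5, k_2) = 0x5D80A
s_7 = InvRound(s_6, k_1) = 0xF91A9
s_8 = InvRound(s_7, k_0) = 0x9CAC1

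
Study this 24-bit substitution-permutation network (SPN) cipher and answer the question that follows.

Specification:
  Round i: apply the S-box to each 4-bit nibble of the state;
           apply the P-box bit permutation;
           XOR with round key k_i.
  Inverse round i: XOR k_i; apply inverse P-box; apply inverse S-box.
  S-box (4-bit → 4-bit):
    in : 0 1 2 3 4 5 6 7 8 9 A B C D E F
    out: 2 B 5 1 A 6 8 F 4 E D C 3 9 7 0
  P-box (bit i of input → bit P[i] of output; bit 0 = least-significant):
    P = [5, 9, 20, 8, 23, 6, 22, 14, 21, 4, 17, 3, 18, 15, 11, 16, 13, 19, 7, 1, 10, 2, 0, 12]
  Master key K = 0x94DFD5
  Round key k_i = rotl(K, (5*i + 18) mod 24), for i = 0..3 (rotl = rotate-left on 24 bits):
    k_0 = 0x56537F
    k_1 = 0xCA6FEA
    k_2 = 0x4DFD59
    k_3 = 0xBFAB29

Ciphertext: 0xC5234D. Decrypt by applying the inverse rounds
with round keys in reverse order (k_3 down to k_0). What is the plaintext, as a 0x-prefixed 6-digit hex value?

0xFA556B

s_0 = ciphertext = 0xC5234D
s_1 = InvRound(s_0, k_3) = 0x005252
s_2 = InvRound(s_1, k_2) = 0x217684
s_3 = InvRound(s_2, k_1) = 0x44BAED
s_4 = InvRound(s_3, k_0) = 0xFA556B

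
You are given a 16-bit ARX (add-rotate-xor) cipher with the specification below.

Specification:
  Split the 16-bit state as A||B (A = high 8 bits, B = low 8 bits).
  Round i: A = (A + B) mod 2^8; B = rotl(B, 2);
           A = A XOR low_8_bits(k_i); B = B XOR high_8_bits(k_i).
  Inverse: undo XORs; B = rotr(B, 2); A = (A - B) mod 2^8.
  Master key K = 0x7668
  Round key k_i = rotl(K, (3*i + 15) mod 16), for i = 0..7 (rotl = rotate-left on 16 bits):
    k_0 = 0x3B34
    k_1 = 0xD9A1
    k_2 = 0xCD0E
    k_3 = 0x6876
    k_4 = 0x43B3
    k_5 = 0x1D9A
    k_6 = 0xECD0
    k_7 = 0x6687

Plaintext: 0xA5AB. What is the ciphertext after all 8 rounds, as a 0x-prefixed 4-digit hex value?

s_0 = plaintext = 0xA5AB
s_1 = Round(s_0, k_0) = 0x6495
s_2 = Round(s_1, k_1) = 0x588F
s_3 = Round(s_2, k_2) = 0xE9F3
s_4 = Round(s_3, k_3) = 0xAAA7
s_5 = Round(s_4, k_4) = 0xE2DD
s_6 = Round(s_5, k_5) = 0x256A
s_7 = Round(s_6, k_6) = 0x5F45
s_8 = Round(s_7, k_7) = 0x2373

0x2373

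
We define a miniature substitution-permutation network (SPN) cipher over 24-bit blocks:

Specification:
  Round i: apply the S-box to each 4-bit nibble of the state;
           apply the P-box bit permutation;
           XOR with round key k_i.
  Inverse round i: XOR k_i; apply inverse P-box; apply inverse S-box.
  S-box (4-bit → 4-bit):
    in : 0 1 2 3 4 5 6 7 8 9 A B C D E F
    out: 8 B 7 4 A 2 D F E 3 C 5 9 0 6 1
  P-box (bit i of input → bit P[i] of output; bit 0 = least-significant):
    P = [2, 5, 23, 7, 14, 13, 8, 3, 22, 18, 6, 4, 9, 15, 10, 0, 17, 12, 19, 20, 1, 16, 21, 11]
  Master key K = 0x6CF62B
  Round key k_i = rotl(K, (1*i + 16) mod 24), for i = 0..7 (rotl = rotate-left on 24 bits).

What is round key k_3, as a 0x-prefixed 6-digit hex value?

K = 0x6CF62B
k_0 = rotl(K, (1*0+16) mod 24) = rotl(K, 16) = 0x2B6CF6
k_1 = rotl(K, (1*1+16) mod 24) = rotl(K, 17) = 0x56D9EC
k_2 = rotl(K, (1*2+16) mod 24) = rotl(K, 18) = 0xADB3D8
k_3 = rotl(K, (1*3+16) mod 24) = rotl(K, 19) = 0x5B67B1

0x5B67B1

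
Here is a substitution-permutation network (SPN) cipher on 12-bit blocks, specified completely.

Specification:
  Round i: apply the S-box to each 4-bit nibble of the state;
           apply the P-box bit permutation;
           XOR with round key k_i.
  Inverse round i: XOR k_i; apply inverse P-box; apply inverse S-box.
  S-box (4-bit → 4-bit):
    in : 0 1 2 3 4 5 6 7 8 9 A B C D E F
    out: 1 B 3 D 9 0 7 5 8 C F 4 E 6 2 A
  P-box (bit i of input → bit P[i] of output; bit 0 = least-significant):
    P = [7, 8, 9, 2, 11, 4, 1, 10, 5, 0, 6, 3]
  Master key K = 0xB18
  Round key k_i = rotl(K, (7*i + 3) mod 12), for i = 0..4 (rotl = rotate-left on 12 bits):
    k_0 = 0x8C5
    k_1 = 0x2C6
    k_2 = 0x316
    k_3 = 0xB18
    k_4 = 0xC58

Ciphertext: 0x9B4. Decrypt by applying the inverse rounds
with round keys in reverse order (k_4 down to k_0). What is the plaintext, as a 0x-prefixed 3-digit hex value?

0x32C

s_0 = ciphertext = 0x9B4
s_1 = InvRound(s_0, k_4) = 0x381
s_2 = InvRound(s_1, k_3) = 0xF20
s_3 = InvRound(s_2, k_2) = 0x0A8
s_4 = InvRound(s_3, k_1) = 0x3B9
s_5 = InvRound(s_4, k_0) = 0x32C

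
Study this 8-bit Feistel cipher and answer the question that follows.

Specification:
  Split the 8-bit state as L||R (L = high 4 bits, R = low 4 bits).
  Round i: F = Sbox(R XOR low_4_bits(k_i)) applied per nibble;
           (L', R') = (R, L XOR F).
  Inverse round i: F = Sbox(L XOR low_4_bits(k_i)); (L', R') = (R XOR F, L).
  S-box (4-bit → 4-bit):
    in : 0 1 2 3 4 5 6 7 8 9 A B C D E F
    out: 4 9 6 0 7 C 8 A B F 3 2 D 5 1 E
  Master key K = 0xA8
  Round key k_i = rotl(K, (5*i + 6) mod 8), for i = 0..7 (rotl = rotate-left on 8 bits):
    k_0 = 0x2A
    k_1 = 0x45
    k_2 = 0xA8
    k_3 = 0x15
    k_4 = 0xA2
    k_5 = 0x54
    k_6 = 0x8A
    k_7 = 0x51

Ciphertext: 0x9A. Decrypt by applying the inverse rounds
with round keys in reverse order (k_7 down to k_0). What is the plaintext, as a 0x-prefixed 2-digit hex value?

s_0 = ciphertext = 0x9A
s_1 = InvRound(s_0, k_7) = 0x19
s_2 = InvRound(s_1, k_6) = 0xB1
s_3 = InvRound(s_2, k_5) = 0xFB
s_4 = InvRound(s_3, k_4) = 0xEF
s_5 = InvRound(s_4, k_3) = 0xDE
s_6 = InvRound(s_5, k_2) = 0x2D
s_7 = InvRound(s_6, k_1) = 0x72
s_8 = InvRound(s_7, k_0) = 0x77

0x77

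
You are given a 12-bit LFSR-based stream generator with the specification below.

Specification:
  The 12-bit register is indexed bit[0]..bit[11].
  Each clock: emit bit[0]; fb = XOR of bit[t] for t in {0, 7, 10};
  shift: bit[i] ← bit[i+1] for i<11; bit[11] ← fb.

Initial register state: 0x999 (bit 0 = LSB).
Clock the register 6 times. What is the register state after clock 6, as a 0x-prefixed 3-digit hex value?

0xA26

reg_0 = 0x999
clock 1: out=1, reg = 0x4CC
clock 2: out=0, reg = 0x266
clock 3: out=0, reg = 0x133
clock 4: out=1, reg = 0x899
clock 5: out=1, reg = 0x44C
clock 6: out=0, reg = 0xA26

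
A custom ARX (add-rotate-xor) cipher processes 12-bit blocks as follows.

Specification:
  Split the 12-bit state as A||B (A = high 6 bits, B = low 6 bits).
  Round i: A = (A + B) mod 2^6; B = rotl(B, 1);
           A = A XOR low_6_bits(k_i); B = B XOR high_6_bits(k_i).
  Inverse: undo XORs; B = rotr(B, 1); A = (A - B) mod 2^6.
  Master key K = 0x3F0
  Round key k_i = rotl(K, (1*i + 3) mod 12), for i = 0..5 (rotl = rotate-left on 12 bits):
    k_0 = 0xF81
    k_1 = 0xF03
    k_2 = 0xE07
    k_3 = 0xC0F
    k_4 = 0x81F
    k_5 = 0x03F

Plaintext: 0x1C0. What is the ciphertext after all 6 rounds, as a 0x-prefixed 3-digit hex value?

s_0 = plaintext = 0x1C0
s_1 = Round(s_0, k_0) = 0x1BE
s_2 = Round(s_1, k_1) = 0x1C1
s_3 = Round(s_2, k_2) = 0x3FA
s_4 = Round(s_3, k_3) = 0x185
s_5 = Round(s_4, k_4) = 0x52A
s_6 = Round(s_5, k_5) = 0x055

0x055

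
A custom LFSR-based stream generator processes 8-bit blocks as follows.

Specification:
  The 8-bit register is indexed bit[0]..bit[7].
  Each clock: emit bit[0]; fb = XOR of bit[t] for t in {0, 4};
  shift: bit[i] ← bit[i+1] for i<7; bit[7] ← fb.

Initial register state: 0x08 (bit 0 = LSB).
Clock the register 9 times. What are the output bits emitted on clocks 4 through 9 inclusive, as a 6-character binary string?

100000

reg_0 = 0x08
clock 1: out=0, reg = 0x04
clock 2: out=0, reg = 0x02
clock 3: out=0, reg = 0x01
clock 4: out=1, reg = 0x80
clock 5: out=0, reg = 0x40
clock 6: out=0, reg = 0x20
clock 7: out=0, reg = 0x10
clock 8: out=0, reg = 0x88
clock 9: out=0, reg = 0x44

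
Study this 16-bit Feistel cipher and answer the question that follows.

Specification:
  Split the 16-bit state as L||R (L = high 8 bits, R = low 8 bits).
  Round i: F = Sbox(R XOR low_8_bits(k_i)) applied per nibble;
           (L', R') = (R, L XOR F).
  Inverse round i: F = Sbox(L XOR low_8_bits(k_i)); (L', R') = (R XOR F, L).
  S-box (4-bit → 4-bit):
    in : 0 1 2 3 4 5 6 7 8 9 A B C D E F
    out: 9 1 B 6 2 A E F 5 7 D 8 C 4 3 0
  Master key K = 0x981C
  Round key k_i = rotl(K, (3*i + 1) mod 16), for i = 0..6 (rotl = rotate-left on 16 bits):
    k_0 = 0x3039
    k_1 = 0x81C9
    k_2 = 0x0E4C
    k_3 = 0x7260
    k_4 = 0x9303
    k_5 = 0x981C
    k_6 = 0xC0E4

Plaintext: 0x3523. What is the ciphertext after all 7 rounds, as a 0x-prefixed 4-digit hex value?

0x93C3

s_0 = plaintext = 0x3523
s_1 = Round(s_0, k_0) = 0x2328
s_2 = Round(s_1, k_1) = 0x2812
s_3 = Round(s_2, k_2) = 0x128B
s_4 = Round(s_3, k_3) = 0x8B2A
s_5 = Round(s_4, k_4) = 0x2A3C
s_6 = Round(s_5, k_5) = 0x3C93
s_7 = Round(s_6, k_6) = 0x93C3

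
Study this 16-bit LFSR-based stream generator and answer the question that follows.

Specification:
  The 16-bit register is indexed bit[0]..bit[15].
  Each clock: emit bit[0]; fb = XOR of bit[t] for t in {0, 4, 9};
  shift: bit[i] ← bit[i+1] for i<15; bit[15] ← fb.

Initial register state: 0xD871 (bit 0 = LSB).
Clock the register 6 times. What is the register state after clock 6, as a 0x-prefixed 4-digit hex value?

reg_0 = 0xD871
clock 1: out=1, reg = 0x6C38
clock 2: out=0, reg = 0xB61C
clock 3: out=0, reg = 0x5B0E
clock 4: out=0, reg = 0xAD87
clock 5: out=1, reg = 0xD6C3
clock 6: out=1, reg = 0x6B61

0x6B61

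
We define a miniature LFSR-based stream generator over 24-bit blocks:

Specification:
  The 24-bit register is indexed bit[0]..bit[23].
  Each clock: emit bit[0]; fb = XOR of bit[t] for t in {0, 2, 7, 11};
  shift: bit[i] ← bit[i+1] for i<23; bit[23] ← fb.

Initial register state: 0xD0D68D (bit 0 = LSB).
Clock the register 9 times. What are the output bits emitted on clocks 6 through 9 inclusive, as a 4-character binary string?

reg_0 = 0xD0D68D
clock 1: out=1, reg = 0xE86B46
clock 2: out=0, reg = 0x7435A3
clock 3: out=1, reg = 0x3A1AD1
clock 4: out=1, reg = 0x9D0D68
clock 5: out=0, reg = 0xCE86B4
clock 6: out=0, reg = 0x67435A
clock 7: out=0, reg = 0x33A1AD
clock 8: out=1, reg = 0x99D0D6
clock 9: out=0, reg = 0x4CE86B

0010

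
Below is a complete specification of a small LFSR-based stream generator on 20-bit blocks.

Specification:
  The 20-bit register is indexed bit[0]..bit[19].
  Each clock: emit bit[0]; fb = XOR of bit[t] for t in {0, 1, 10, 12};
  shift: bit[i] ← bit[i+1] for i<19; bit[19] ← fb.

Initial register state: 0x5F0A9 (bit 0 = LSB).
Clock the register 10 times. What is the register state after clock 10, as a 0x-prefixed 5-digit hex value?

reg_0 = 0x5F0A9
clock 1: out=1, reg = 0x2F854
clock 2: out=0, reg = 0x97C2A
clock 3: out=0, reg = 0xCBE15
clock 4: out=1, reg = 0xE5F0A
clock 5: out=0, reg = 0xF2F85
clock 6: out=1, reg = 0x797C2
clock 7: out=0, reg = 0xBCBE1
clock 8: out=1, reg = 0xDE5F0
clock 9: out=0, reg = 0xEF2F8
clock 10: out=0, reg = 0xF797C

0xF797C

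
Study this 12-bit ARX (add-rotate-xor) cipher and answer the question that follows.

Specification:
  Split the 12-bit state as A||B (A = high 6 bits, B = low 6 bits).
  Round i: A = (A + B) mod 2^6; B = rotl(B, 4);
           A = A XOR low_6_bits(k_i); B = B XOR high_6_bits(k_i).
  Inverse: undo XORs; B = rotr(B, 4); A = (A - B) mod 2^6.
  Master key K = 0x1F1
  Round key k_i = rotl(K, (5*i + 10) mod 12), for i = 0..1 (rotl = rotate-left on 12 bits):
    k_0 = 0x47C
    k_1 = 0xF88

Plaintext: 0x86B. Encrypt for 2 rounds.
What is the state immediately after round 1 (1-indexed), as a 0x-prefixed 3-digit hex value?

0xC2B

s_0 = plaintext = 0x86B
s_1 = Round(s_0, k_0) = 0xC2B
s_2 = Round(s_1, k_1) = 0x4C4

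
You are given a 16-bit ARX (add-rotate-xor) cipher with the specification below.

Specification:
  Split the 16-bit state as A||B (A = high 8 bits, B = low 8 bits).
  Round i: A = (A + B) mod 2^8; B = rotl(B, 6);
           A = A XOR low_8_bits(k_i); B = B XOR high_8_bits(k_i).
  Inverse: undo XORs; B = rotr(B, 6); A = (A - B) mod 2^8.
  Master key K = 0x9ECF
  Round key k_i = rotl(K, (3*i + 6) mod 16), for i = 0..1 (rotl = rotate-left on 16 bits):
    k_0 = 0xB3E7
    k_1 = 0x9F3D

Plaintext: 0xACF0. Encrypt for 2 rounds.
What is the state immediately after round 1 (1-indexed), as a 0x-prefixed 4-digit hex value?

0x7B8F

s_0 = plaintext = 0xACF0
s_1 = Round(s_0, k_0) = 0x7B8F
s_2 = Round(s_1, k_1) = 0x377C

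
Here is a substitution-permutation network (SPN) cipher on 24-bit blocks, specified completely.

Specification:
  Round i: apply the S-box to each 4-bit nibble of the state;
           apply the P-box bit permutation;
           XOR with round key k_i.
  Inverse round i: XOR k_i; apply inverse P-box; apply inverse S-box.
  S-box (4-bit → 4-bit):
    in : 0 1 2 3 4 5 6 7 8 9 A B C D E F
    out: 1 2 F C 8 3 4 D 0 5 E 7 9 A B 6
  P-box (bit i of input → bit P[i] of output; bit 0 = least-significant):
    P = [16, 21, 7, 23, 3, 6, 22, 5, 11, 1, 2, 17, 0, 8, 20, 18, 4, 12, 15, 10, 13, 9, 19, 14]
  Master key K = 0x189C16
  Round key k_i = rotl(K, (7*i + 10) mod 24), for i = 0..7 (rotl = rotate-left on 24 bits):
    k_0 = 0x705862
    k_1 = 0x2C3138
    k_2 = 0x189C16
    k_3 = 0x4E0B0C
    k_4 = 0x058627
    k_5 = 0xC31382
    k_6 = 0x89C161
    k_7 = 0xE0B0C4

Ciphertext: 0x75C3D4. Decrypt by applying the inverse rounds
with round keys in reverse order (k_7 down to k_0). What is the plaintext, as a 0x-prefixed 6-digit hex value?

0x5A6276

s_0 = ciphertext = 0x75C3D4
s_1 = InvRound(s_0, k_7) = 0xE5A88C
s_2 = InvRound(s_1, k_6) = 0x78E92F
s_3 = InvRound(s_2, k_5) = 0x2F97C2
s_4 = InvRound(s_3, k_4) = 0x6153DF
s_5 = InvRound(s_4, k_3) = 0x35CE1B
s_6 = InvRound(s_5, k_2) = 0xA1C605
s_7 = InvRound(s_6, k_1) = 0x22E6CC
s_8 = InvRound(s_7, k_0) = 0x5A6276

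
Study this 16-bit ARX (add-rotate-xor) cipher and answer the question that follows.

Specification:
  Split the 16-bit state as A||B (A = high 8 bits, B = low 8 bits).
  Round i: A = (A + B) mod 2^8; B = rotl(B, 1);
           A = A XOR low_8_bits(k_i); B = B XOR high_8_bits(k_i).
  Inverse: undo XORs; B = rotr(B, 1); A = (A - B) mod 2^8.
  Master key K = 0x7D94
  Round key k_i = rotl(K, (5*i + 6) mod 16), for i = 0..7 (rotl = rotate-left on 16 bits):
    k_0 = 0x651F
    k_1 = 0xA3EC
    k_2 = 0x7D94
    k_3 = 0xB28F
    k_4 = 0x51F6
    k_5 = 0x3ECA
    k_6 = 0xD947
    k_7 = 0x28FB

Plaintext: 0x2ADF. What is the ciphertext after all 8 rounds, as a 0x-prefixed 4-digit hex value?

0x5DE8

s_0 = plaintext = 0x2ADF
s_1 = Round(s_0, k_0) = 0x16DA
s_2 = Round(s_1, k_1) = 0x1C16
s_3 = Round(s_2, k_2) = 0xA651
s_4 = Round(s_3, k_3) = 0x7810
s_5 = Round(s_4, k_4) = 0x7E71
s_6 = Round(s_5, k_5) = 0x25DC
s_7 = Round(s_6, k_6) = 0x4660
s_8 = Round(s_7, k_7) = 0x5DE8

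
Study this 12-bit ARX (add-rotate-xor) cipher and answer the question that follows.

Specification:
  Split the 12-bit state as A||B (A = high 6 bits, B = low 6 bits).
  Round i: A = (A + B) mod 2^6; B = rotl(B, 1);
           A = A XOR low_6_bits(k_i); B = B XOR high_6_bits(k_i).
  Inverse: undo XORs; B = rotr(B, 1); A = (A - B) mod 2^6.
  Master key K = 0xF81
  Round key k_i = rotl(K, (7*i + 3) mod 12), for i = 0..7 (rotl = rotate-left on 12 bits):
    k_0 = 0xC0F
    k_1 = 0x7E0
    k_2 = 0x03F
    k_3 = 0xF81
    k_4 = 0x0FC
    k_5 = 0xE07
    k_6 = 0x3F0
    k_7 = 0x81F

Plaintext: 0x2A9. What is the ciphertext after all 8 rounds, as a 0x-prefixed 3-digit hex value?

0x772

s_0 = plaintext = 0x2A9
s_1 = Round(s_0, k_0) = 0xF23
s_2 = Round(s_1, k_1) = 0xFD8
s_3 = Round(s_2, k_2) = 0xA30
s_4 = Round(s_3, k_3) = 0x65F
s_5 = Round(s_4, k_4) = 0x13D
s_6 = Round(s_5, k_5) = 0x183
s_7 = Round(s_6, k_6) = 0xE49
s_8 = Round(s_7, k_7) = 0x772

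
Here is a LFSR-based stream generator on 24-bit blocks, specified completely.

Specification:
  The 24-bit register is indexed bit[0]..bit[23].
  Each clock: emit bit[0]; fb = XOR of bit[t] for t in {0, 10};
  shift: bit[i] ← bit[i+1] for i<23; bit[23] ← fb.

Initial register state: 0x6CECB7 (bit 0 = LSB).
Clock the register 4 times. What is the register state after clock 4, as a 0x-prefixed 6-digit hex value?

reg_0 = 0x6CECB7
clock 1: out=1, reg = 0x36765B
clock 2: out=1, reg = 0x1B3B2D
clock 3: out=1, reg = 0x8D9D96
clock 4: out=0, reg = 0xC6CECB

0xC6CECB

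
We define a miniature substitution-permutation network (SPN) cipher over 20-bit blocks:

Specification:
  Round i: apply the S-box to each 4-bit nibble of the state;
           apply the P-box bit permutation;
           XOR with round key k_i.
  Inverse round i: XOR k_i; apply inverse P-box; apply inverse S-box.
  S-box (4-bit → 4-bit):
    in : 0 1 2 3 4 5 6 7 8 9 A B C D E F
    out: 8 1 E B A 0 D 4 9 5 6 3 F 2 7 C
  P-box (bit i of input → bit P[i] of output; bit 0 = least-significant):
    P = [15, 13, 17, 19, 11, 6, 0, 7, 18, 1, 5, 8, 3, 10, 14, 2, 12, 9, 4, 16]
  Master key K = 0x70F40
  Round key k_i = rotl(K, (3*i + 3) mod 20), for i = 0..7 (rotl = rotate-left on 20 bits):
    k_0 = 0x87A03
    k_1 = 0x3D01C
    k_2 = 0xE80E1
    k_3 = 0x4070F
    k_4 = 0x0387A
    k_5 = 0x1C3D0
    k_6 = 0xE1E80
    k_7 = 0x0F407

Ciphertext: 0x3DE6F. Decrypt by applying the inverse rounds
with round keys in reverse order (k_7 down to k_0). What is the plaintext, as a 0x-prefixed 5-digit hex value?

0x0A443

s_0 = ciphertext = 0x3DE6F
s_1 = InvRound(s_0, k_7) = 0x417BA
s_2 = InvRound(s_1, k_6) = 0x7121F
s_3 = InvRound(s_2, k_5) = 0x16329
s_4 = InvRound(s_3, k_4) = 0xC74E5
s_5 = InvRound(s_4, k_3) = 0xB9244
s_6 = InvRound(s_5, k_2) = 0x309F5
s_7 = InvRound(s_6, k_1) = 0x19FC1
s_8 = InvRound(s_7, k_0) = 0x0A443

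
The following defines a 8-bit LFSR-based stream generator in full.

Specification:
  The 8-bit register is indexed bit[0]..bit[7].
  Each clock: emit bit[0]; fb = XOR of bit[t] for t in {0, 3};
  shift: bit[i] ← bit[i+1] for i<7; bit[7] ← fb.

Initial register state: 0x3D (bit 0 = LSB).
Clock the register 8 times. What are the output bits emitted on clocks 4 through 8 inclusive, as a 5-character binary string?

reg_0 = 0x3D
clock 1: out=1, reg = 0x1E
clock 2: out=0, reg = 0x8F
clock 3: out=1, reg = 0x47
clock 4: out=1, reg = 0xA3
clock 5: out=1, reg = 0xD1
clock 6: out=1, reg = 0xE8
clock 7: out=0, reg = 0xF4
clock 8: out=0, reg = 0x7A

11100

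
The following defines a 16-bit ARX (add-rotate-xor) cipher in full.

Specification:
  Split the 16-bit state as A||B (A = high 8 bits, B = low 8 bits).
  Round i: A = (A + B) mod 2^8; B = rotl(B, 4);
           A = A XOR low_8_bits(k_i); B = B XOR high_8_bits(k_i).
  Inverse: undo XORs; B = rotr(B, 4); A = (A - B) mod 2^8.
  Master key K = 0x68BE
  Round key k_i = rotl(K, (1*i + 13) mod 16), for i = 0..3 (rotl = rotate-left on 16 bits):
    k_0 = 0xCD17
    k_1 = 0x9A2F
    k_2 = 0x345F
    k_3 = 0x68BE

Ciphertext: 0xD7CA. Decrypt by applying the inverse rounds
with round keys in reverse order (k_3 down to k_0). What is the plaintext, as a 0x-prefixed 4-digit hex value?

s_0 = ciphertext = 0xD7CA
s_1 = InvRound(s_0, k_3) = 0x3F2A
s_2 = InvRound(s_1, k_2) = 0x7FE1
s_3 = InvRound(s_2, k_1) = 0x99B7
s_4 = InvRound(s_3, k_0) = 0xE7A7

0xE7A7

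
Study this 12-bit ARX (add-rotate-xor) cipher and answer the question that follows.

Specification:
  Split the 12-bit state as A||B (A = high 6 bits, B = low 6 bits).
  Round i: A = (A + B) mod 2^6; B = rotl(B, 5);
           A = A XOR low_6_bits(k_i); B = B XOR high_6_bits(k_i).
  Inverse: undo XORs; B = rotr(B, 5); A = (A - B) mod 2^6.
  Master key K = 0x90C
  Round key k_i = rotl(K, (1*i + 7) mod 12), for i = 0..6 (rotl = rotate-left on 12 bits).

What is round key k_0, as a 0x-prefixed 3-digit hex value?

K = 0x90C
k_0 = rotl(K, (1*0+7) mod 12) = rotl(K, 7) = 0x648

0x648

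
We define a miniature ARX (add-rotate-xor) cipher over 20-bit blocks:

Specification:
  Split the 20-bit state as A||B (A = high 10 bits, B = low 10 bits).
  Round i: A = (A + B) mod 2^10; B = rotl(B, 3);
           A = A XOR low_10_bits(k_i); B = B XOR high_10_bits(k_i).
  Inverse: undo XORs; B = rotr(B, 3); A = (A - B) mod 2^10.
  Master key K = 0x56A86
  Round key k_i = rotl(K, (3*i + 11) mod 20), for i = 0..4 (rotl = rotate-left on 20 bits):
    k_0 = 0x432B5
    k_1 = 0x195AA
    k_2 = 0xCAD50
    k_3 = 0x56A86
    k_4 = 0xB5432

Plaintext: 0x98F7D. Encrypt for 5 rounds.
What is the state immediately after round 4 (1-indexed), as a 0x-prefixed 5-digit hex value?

0x63033

s_0 = plaintext = 0x98F7D
s_1 = Round(s_0, k_0) = 0xD56E2
s_2 = Round(s_1, k_1) = 0xE7770
s_3 = Round(s_2, k_2) = 0x974AD
s_4 = Round(s_3, k_3) = 0x63033
s_5 = Round(s_4, k_4) = 0x6374D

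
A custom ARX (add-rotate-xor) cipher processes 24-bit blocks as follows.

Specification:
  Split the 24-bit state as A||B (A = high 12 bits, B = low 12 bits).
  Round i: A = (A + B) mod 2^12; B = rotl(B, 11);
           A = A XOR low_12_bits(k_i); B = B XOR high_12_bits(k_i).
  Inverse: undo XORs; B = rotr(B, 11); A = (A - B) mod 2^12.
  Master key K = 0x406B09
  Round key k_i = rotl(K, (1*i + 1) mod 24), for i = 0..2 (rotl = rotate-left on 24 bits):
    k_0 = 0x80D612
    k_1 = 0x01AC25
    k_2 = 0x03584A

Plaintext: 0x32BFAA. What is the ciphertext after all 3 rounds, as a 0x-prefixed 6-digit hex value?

0x8FA3CE

s_0 = plaintext = 0x32BFAA
s_1 = Round(s_0, k_0) = 0x4C7FD8
s_2 = Round(s_1, k_1) = 0x8BA7F6
s_3 = Round(s_2, k_2) = 0x8FA3CE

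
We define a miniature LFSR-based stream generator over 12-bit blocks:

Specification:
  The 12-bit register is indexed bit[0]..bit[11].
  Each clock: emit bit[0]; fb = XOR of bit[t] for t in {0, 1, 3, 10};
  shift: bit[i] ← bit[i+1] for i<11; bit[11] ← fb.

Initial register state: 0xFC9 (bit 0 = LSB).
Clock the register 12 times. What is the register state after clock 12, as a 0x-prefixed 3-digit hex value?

0xB3B

reg_0 = 0xFC9
clock 1: out=1, reg = 0xFE4
clock 2: out=0, reg = 0xFF2
clock 3: out=0, reg = 0x7F9
clock 4: out=1, reg = 0xBFC
clock 5: out=0, reg = 0xDFE
clock 6: out=0, reg = 0xEFF
clock 7: out=1, reg = 0x77F
clock 8: out=1, reg = 0x3BF
clock 9: out=1, reg = 0x9DF
clock 10: out=1, reg = 0xCEF
clock 11: out=1, reg = 0x677
clock 12: out=1, reg = 0xB3B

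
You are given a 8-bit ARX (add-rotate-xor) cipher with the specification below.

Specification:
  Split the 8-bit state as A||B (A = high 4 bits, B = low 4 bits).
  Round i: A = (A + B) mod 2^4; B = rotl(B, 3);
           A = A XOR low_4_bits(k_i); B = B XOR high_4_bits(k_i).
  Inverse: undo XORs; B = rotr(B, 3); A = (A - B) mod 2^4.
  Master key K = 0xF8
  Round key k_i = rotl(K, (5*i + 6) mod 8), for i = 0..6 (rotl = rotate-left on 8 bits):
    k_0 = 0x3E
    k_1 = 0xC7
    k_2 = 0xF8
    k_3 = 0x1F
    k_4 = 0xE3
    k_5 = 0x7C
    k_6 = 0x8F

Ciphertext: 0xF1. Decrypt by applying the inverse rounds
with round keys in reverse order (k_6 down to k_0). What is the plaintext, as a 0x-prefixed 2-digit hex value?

0x07

s_0 = ciphertext = 0xF1
s_1 = InvRound(s_0, k_6) = 0xD3
s_2 = InvRound(s_1, k_5) = 0x98
s_3 = InvRound(s_2, k_4) = 0xEC
s_4 = InvRound(s_3, k_3) = 0x6B
s_5 = InvRound(s_4, k_2) = 0x68
s_6 = InvRound(s_5, k_1) = 0x98
s_7 = InvRound(s_6, k_0) = 0x07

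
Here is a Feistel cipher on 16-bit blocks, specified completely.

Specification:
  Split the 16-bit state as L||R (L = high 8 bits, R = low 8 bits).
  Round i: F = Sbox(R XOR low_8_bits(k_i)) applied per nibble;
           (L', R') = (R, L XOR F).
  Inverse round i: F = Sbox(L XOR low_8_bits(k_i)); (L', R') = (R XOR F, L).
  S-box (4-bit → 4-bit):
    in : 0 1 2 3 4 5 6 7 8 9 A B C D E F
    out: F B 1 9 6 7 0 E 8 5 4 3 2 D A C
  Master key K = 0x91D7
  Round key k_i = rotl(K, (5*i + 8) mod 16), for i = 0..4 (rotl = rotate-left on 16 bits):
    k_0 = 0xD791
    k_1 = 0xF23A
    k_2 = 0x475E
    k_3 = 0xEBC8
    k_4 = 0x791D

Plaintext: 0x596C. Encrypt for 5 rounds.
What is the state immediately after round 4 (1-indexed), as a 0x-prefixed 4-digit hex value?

s_0 = plaintext = 0x596C
s_1 = Round(s_0, k_0) = 0x6C94
s_2 = Round(s_1, k_1) = 0x9426
s_3 = Round(s_2, k_2) = 0x267C
s_4 = Round(s_3, k_3) = 0x7C10
s_5 = Round(s_4, k_4) = 0x1081

0x7C10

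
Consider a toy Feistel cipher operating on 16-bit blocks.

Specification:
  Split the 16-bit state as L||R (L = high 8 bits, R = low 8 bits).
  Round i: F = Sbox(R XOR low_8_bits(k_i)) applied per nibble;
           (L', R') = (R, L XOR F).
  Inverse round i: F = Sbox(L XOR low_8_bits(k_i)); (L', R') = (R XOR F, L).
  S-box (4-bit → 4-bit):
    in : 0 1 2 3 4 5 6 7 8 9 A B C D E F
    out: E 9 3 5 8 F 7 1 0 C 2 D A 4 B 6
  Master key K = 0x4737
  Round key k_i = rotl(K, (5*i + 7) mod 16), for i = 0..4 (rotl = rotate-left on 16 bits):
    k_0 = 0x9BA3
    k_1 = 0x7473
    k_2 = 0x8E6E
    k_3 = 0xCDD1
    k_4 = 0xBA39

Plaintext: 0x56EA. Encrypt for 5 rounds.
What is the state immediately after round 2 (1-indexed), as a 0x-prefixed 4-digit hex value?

0xDAC6

s_0 = plaintext = 0x56EA
s_1 = Round(s_0, k_0) = 0xEADA
s_2 = Round(s_1, k_1) = 0xDAC6
s_3 = Round(s_2, k_2) = 0xC6FA
s_4 = Round(s_3, k_3) = 0xFAFB
s_5 = Round(s_4, k_4) = 0xFB59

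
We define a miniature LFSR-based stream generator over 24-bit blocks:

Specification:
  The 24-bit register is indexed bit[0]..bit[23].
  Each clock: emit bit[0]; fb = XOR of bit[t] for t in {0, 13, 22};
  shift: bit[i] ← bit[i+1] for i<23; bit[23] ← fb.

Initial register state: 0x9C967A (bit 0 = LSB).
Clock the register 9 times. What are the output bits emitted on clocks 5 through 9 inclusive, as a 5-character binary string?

reg_0 = 0x9C967A
clock 1: out=0, reg = 0x4E4B3D
clock 2: out=1, reg = 0x27259E
clock 3: out=0, reg = 0x9392CF
clock 4: out=1, reg = 0xC9C967
clock 5: out=1, reg = 0x64E4B3
clock 6: out=1, reg = 0xB27259
clock 7: out=1, reg = 0x59392C
clock 8: out=0, reg = 0x2C9C96
clock 9: out=0, reg = 0x164E4B

11100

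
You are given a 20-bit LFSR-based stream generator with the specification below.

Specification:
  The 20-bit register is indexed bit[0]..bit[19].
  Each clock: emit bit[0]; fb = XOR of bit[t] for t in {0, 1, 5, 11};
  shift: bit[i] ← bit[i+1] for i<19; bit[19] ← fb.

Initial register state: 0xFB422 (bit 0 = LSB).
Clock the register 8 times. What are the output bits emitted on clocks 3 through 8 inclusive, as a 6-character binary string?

reg_0 = 0xFB422
clock 1: out=0, reg = 0x7DA11
clock 2: out=1, reg = 0x3ED08
clock 3: out=0, reg = 0x9F684
clock 4: out=0, reg = 0x4FB42
clock 5: out=0, reg = 0x27DA1
clock 6: out=1, reg = 0x93ED0
clock 7: out=0, reg = 0xC9F68
clock 8: out=0, reg = 0x64FB4

000100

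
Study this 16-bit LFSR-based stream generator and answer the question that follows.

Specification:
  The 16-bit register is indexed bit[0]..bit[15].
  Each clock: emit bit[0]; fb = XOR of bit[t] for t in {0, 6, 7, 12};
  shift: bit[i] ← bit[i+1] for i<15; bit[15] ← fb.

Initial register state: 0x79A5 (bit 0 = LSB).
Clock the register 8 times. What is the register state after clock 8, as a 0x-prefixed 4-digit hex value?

0xC779

reg_0 = 0x79A5
clock 1: out=1, reg = 0xBCD2
clock 2: out=0, reg = 0xDE69
clock 3: out=1, reg = 0xEF34
clock 4: out=0, reg = 0x779A
clock 5: out=0, reg = 0x3BCD
clock 6: out=1, reg = 0x1DE6
clock 7: out=0, reg = 0x8EF3
clock 8: out=1, reg = 0xC779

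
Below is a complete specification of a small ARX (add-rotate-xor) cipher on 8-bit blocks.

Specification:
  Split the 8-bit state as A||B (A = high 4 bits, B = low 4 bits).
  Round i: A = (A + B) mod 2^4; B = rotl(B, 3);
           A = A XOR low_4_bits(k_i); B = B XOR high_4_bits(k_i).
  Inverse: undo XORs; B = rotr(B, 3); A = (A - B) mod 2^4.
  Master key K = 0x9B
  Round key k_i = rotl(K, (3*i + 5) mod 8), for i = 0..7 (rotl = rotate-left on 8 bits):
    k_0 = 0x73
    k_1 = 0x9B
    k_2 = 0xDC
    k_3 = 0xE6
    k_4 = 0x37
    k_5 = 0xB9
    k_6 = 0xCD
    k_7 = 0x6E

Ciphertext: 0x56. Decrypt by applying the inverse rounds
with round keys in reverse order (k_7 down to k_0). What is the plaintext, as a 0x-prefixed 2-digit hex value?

s_0 = ciphertext = 0x56
s_1 = InvRound(s_0, k_7) = 0xB0
s_2 = InvRound(s_1, k_6) = 0xD9
s_3 = InvRound(s_2, k_5) = 0x04
s_4 = InvRound(s_3, k_4) = 0x9E
s_5 = InvRound(s_4, k_3) = 0xF0
s_6 = InvRound(s_5, k_2) = 0x8B
s_7 = InvRound(s_6, k_1) = 0xF4
s_8 = InvRound(s_7, k_0) = 0x66

0x66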